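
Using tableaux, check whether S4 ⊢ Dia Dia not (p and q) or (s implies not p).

Not valid

Tableau for the negation not (Dia Dia not (p and q) or (s implies not p)):
1. not (Dia Dia not (p and q) or (s implies not p)), w0
2. not Dia Dia not (p and q), w0   [neg-or-rule on 1]
3. not (s implies not p), w0   [neg-or-rule on 1]
4. s, w0   [neg-implies-rule on 3]
5. p, w0   [neg-implies-rule on 3]
6. not Dia not (p and q), w0   [neg-Dia-rule on 2 via w0Rw0]
7. p and q, w0   [neg-Dia-rule on 6 via w0Rw0]
8. q, w0   [and-rule on 7]
Accessibility: w0Rw0
The negation has an open branch (countermodel exists).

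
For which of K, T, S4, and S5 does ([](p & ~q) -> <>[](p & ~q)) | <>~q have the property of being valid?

T-tableau for the negation ~(([](p & ~q) -> <>[](p & ~q)) | <>~q):
1. ~(([](p & ~q) -> <>[](p & ~q)) | <>~q), u
2. ~([](p & ~q) -> <>[](p & ~q)), u   [~|-rule on 1]
3. ~<>~q, u   [~|-rule on 1]
4. [](p & ~q), u   [~->-rule on 2]
5. ~<>[](p & ~q), u   [~->-rule on 2]
6. q, u   [~<>-rule on 3 via uRu]
7. p & ~q, u   [[]-rule on 4 via uRu]
8. p, u   [&-rule on 7]
9. ~q, u   [&-rule on 7]
Accessibility: uRu
Branch closes: q and ~q both at u.
Every branch closes (one shown): valid in T, hence also in S4, S5 (every theorem of T is a theorem of S4 and S5).
K-tableau for the negation ~(([](p & ~q) -> <>[](p & ~q)) | <>~q):
1. ~(([](p & ~q) -> <>[](p & ~q)) | <>~q), u
2. ~([](p & ~q) -> <>[](p & ~q)), u   [~|-rule on 1]
3. ~<>~q, u   [~|-rule on 1]
4. [](p & ~q), u   [~->-rule on 2]
5. ~<>[](p & ~q), u   [~->-rule on 2]
Complete open branch: countermodel on a K-frame, so not valid in K.

T, S4, S5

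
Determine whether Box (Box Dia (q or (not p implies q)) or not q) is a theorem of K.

Tableau for the negation not Box (Box Dia (q or (not p implies q)) or not q):
1. not Box (Box Dia (q or (not p implies q)) or not q), w0
2. not (Box Dia (q or (not p implies q)) or not q), w1
3. not Box Dia (q or (not p implies q)), w1
4. q, w1
5. not Dia (q or (not p implies q)), w2
Accessibility: w0Rw1, w1Rw2
The negation has an open branch (countermodel exists).

Not valid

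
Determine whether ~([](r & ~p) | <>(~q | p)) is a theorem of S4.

Tableau for the negation [](r & ~p) | <>(~q | p):
1. [](r & ~p) | <>(~q | p), u
2. <>(~q | p), u
3. ~q | p, v
4. p, v
Accessibility: uRu, uRv, vRv
The negation has an open branch (countermodel exists).

Invalid (countermodel exists)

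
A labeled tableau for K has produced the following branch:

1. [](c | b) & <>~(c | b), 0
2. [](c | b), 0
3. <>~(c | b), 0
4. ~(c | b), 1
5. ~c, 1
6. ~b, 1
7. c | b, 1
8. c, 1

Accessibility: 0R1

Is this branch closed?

Both c and ~c appear at 1.

Yes, closed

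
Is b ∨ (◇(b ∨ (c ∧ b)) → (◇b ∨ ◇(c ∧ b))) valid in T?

Tableau for the negation ¬(b ∨ (◇(b ∨ (c ∧ b)) → (◇b ∨ ◇(c ∧ b)))):
1. ¬(b ∨ (◇(b ∨ (c ∧ b)) → (◇b ∨ ◇(c ∧ b)))), 0
2. ¬b, 0
3. ¬(◇(b ∨ (c ∧ b)) → (◇b ∨ ◇(c ∧ b))), 0
4. ◇(b ∨ (c ∧ b)), 0
5. ¬(◇b ∨ ◇(c ∧ b)), 0
6. ¬◇b, 0
7. ¬◇(c ∧ b), 0
8. ¬(c ∧ b), 0
9. b ∨ (c ∧ b), 1
10. ¬b, 1
11. ¬(c ∧ b), 1
12. c ∧ b, 1
13. c, 1
14. b, 1
Accessibility: 0R0, 0R1, 1R1
Branch closes: b and ¬b both at 1.
Every branch of the negation's tableau closes; the branch above is one of them.

Valid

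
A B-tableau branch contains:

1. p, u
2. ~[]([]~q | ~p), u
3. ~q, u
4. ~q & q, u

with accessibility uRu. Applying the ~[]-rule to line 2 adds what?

a fresh world v with uRv, and ~([]~q | ~p) at v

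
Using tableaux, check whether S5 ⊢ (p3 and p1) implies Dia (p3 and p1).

Valid in S5

Tableau for the negation not ((p3 and p1) implies Dia (p3 and p1)):
1. not ((p3 and p1) implies Dia (p3 and p1)), u
2. p3 and p1, u
3. not Dia (p3 and p1), u
4. p3, u
5. p1, u
6. not (p3 and p1), u
7. not p1, u
Accessibility: uRu
Branch closes: p1 and not p1 both at u.
Every branch of the negation's tableau closes; the branch above is one of them.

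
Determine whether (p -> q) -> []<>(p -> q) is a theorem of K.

Tableau for the negation ~((p -> q) -> []<>(p -> q)):
1. ~((p -> q) -> []<>(p -> q)), w0
2. p -> q, w0   [~->-rule on 1]
3. ~[]<>(p -> q), w0   [~->-rule on 1]
4. q, w0   [->-rule on 2 (branches; this branch)]
5. ~<>(p -> q), w1   [~[]-rule on 3: fresh world w1, w0Rw1]
Accessibility: w0Rw1
The negation has an open branch (countermodel exists).

Invalid (countermodel exists)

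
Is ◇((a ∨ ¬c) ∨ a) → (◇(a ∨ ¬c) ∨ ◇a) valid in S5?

Tableau for the negation ¬(◇((a ∨ ¬c) ∨ a) → (◇(a ∨ ¬c) ∨ ◇a)):
1. ¬(◇((a ∨ ¬c) ∨ a) → (◇(a ∨ ¬c) ∨ ◇a)), w0
2. ◇((a ∨ ¬c) ∨ a), w0
3. ¬(◇(a ∨ ¬c) ∨ ◇a), w0
4. ¬◇(a ∨ ¬c), w0
5. ¬◇a, w0
6. ¬(a ∨ ¬c), w0
7. ¬a, w0
8. c, w0
9. (a ∨ ¬c) ∨ a, w1
10. ¬(a ∨ ¬c), w1
11. ¬a, w1
12. c, w1
13. a ∨ ¬c, w1
14. ¬c, w1
Accessibility: w0Rw0, w0Rw1, w1Rw0, w1Rw1
Branch closes: c and ¬c both at w1.
All branches of the negation close; one closing branch shown above.

Valid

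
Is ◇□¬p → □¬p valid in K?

No, not valid

Tableau for the negation ¬(◇□¬p → □¬p):
1. ¬(◇□¬p → □¬p), w0
2. ◇□¬p, w0
3. ¬□¬p, w0
4. □¬p, w1
5. p, w2
Accessibility: w0Rw1, w0Rw2
The negation has an open branch (countermodel exists).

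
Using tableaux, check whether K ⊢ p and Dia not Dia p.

Not valid

Tableau for the negation not (p and Dia not Dia p):
1. not (p and Dia not Dia p), w0
2. not Dia not Dia p, w0
The negation has an open branch (countermodel exists).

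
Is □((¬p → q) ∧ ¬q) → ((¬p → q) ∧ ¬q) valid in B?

Tableau for the negation ¬(□((¬p → q) ∧ ¬q) → ((¬p → q) ∧ ¬q)):
1. ¬(□((¬p → q) ∧ ¬q) → ((¬p → q) ∧ ¬q)), u
2. □((¬p → q) ∧ ¬q), u
3. ¬((¬p → q) ∧ ¬q), u
4. (¬p → q) ∧ ¬q, u
5. ¬p → q, u
6. ¬q, u
7. ¬(¬p → q), u
8. ¬p, u
9. q, u
Accessibility: uRu
Branch closes: q and ¬q both at u.
All branches of the negation close; one closing branch shown above.

Valid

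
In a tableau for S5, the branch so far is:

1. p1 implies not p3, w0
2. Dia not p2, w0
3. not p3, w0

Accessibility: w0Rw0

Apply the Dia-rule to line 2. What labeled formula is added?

a fresh world w1 with w0Rw1, and not p2 at w1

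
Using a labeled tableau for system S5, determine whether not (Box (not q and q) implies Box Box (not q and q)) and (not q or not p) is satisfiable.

Unsatisfiable

1. not (Box (not q and q) implies Box Box (not q and q)) and (not q or not p), u
2. not (Box (not q and q) implies Box Box (not q and q)), u
3. not q or not p, u
4. Box (not q and q), u
5. not Box Box (not q and q), u
6. not q and q, u
7. not q, u
8. q, u
Accessibility: uRu
Branch closes: q and not q both at u.
(One branch shown.) All branches close.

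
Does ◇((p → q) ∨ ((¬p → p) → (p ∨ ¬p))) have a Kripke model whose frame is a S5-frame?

Satisfiable

1. ◇((p → q) ∨ ((¬p → p) → (p ∨ ¬p))), 0
2. (p → q) ∨ ((¬p → p) → (p ∨ ¬p)), 1   [◇-rule on 1: fresh world 1, 0R1]
3. (¬p → p) → (p ∨ ¬p), 1   [∨-rule on 2 (branches; this branch)]
4. p ∨ ¬p, 1   [→-rule on 3 (branches; this branch)]
5. ¬p, 1   [∨-rule on 4 (branches; this branch)]
Accessibility: 0R0, 0R1, 1R0, 1R1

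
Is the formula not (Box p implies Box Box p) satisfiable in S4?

1. not (Box p implies Box Box p), 0
2. Box p, 0
3. not Box Box p, 0
4. p, 0
5. not Box p, 1
6. p, 1
7. not p, 2
8. p, 2
Accessibility: 0R0, 0R1, 0R2, 1R1, 1R2, 2R2
Branch closes: p and not p both at 2.
All branches of the tableau close; one closing branch shown above.

Unsatisfiable (every branch closes)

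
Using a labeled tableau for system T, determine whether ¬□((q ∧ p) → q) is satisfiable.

1. ¬□((q ∧ p) → q), w0
2. ¬((q ∧ p) → q), w1   [¬□-rule on 1: fresh world w1, w0Rw1]
3. q ∧ p, w1   [¬→-rule on 2]
4. ¬q, w1   [¬→-rule on 2]
5. q, w1   [∧-rule on 3]
6. p, w1   [∧-rule on 3]
Accessibility: w0Rw0, w0Rw1, w1Rw1
Branch closes: q and ¬q both at w1.
All branches of the tableau close; one closing branch shown above.

Unsatisfiable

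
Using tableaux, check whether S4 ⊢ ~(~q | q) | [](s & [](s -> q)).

Tableau for the negation ~(~(~q | q) | [](s & [](s -> q))):
1. ~(~(~q | q) | [](s & [](s -> q))), 0
2. ~q | q, 0
3. ~[](s & [](s -> q)), 0
4. q, 0
5. ~(s & [](s -> q)), 1
6. ~[](s -> q), 1
7. ~(s -> q), 2
8. s, 2
9. ~q, 2
Accessibility: 0R0, 0R1, 0R2, 1R1, 1R2, 2R2
The negation has an open branch (countermodel exists).

Invalid (countermodel exists)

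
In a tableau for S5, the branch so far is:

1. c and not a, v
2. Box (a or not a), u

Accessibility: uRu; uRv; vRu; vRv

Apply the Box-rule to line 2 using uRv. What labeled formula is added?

a or not a, v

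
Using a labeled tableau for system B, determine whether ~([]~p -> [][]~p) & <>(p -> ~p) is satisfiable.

1. ~([]~p -> [][]~p) & <>(p -> ~p), 0
2. ~([]~p -> [][]~p), 0
3. <>(p -> ~p), 0
4. []~p, 0
5. ~[][]~p, 0
6. ~p, 0
7. p -> ~p, 1
8. ~p, 1
9. ~[]~p, 2
10. ~p, 2
11. p, 3
Accessibility: 0R0, 0R1, 0R2, 1R0, 1R1, 2R0, 2R2, 2R3, 3R2, 3R3

Yes, satisfiable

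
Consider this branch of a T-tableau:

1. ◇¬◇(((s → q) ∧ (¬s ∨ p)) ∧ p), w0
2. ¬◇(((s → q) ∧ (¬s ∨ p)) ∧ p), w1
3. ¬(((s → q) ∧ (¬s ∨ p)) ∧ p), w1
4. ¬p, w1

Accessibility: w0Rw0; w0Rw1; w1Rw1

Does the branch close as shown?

Open

No world carries both an atom and its negation.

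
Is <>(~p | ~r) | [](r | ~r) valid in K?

Yes, valid

Tableau for the negation ~(<>(~p | ~r) | [](r | ~r)):
1. ~(<>(~p | ~r) | [](r | ~r)), u
2. ~<>(~p | ~r), u   [~|-rule on 1]
3. ~[](r | ~r), u   [~|-rule on 1]
4. ~(r | ~r), v   [~[]-rule on 3: fresh world v, uRv]
5. ~r, v   [~|-rule on 4]
6. r, v   [~|-rule on 4]
Accessibility: uRv
Branch closes: r and ~r both at v.
Every branch of the negation's tableau closes; the branch above is one of them.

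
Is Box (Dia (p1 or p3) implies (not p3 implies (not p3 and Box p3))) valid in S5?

No, not valid

Tableau for the negation not Box (Dia (p1 or p3) implies (not p3 implies (not p3 and Box p3))):
1. not Box (Dia (p1 or p3) implies (not p3 implies (not p3 and Box p3))), 0
2. not (Dia (p1 or p3) implies (not p3 implies (not p3 and Box p3))), 1
3. Dia (p1 or p3), 1
4. not (not p3 implies (not p3 and Box p3)), 1
5. not p3, 1
6. not (not p3 and Box p3), 1
7. not Box p3, 1
8. p1 or p3, 2
9. p3, 2
10. not p3, 3
Accessibility: 0R0, 0R1, 0R2, 0R3, 1R0, 1R1, 1R2, 1R3, 2R0, 2R1, 2R2, 2R3, 3R0, 3R1, 3R2, 3R3
The negation has an open branch (countermodel exists).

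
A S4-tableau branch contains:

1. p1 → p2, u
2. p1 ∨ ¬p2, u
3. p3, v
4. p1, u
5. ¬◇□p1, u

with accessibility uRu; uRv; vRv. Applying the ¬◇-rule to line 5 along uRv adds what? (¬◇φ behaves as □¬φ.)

¬◇φ behaves as □¬φ: propagate the negated body to each accessible world.

¬□p1, v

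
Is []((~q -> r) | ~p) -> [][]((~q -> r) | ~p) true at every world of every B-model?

No, not valid

Tableau for the negation ~([]((~q -> r) | ~p) -> [][]((~q -> r) | ~p)):
1. ~([]((~q -> r) | ~p) -> [][]((~q -> r) | ~p)), w0
2. []((~q -> r) | ~p), w0   [~->-rule on 1]
3. ~[][]((~q -> r) | ~p), w0   [~->-rule on 1]
4. (~q -> r) | ~p, w0   [[]-rule on 2 via w0Rw0]
5. ~p, w0   [|-rule on 4 (branches; this branch)]
6. ~[]((~q -> r) | ~p), w1   [~[]-rule on 3: fresh world w1, w0Rw1]
7. (~q -> r) | ~p, w1   [[]-rule on 2 via w0Rw1]
8. ~p, w1   [|-rule on 7 (branches; this branch)]
9. ~((~q -> r) | ~p), w2   [~[]-rule on 6: fresh world w2, w1Rw2]
10. ~(~q -> r), w2   [~|-rule on 9]
11. p, w2   [~|-rule on 9]
12. ~q, w2   [~->-rule on 10]
13. ~r, w2   [~->-rule on 10]
Accessibility: w0Rw0, w0Rw1, w1Rw0, w1Rw1, w1Rw2, w2Rw1, w2Rw2
The negation has an open branch (countermodel exists).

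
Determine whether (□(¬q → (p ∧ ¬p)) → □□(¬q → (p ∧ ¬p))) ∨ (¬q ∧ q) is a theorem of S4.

Yes, valid

Tableau for the negation ¬((□(¬q → (p ∧ ¬p)) → □□(¬q → (p ∧ ¬p))) ∨ (¬q ∧ q)):
1. ¬((□(¬q → (p ∧ ¬p)) → □□(¬q → (p ∧ ¬p))) ∨ (¬q ∧ q)), w0
2. ¬(□(¬q → (p ∧ ¬p)) → □□(¬q → (p ∧ ¬p))), w0
3. ¬(¬q ∧ q), w0
4. □(¬q → (p ∧ ¬p)), w0
5. ¬□□(¬q → (p ∧ ¬p)), w0
6. ¬q → (p ∧ ¬p), w0
7. q, w0
8. ¬□(¬q → (p ∧ ¬p)), w1
9. ¬q → (p ∧ ¬p), w1
10. q, w1
11. ¬(¬q → (p ∧ ¬p)), w2
12. ¬q, w2
13. ¬(p ∧ ¬p), w2
14. ¬q → (p ∧ ¬p), w2
15. p, w2
16. p ∧ ¬p, w2
17. ¬p, w2
Accessibility: w0Rw0, w0Rw1, w0Rw2, w1Rw1, w1Rw2, w2Rw2
Branch closes: p and ¬p both at w2.
Every branch of the negation's tableau closes; the branch above is one of them.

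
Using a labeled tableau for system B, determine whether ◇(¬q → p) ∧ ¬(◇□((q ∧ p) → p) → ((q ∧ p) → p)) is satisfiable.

1. ◇(¬q → p) ∧ ¬(◇□((q ∧ p) → p) → ((q ∧ p) → p)), w0
2. ◇(¬q → p), w0   [∧-rule on 1]
3. ¬(◇□((q ∧ p) → p) → ((q ∧ p) → p)), w0   [∧-rule on 1]
4. ◇□((q ∧ p) → p), w0   [¬→-rule on 3]
5. ¬((q ∧ p) → p), w0   [¬→-rule on 3]
6. q ∧ p, w0   [¬→-rule on 5]
7. ¬p, w0   [¬→-rule on 5]
8. q, w0   [∧-rule on 6]
9. p, w0   [∧-rule on 6]
Accessibility: w0Rw0
Branch closes: p and ¬p both at w0.
All branches of the tableau close; one closing branch shown above.

Unsatisfiable (every branch closes)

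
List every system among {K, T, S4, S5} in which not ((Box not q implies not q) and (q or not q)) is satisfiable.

K

K-tableau for the formula:
1. not ((Box not q implies not q) and (q or not q)), w0
2. not (Box not q implies not q), w0
3. Box not q, w0
4. q, w0
Complete open branch: satisfiable in K.
T-tableau for the formula:
1. not ((Box not q implies not q) and (q or not q)), w0
2. not (Box not q implies not q), w0
3. Box not q, w0
4. q, w0
5. not q, w0
Accessibility: w0Rw0
Branch closes: q and not q both at w0.
Every branch closes (one shown): unsatisfiable in T, hence also in S4, S5 (every S4/S5-frame is a T-frame).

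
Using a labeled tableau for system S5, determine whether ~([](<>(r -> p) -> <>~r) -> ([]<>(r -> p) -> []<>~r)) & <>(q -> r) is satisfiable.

1. ~([](<>(r -> p) -> <>~r) -> ([]<>(r -> p) -> []<>~r)) & <>(q -> r), 0
2. ~([](<>(r -> p) -> <>~r) -> ([]<>(r -> p) -> []<>~r)), 0   [&-rule on 1]
3. <>(q -> r), 0   [&-rule on 1]
4. [](<>(r -> p) -> <>~r), 0   [~->-rule on 2]
5. ~([]<>(r -> p) -> []<>~r), 0   [~->-rule on 2]
6. []<>(r -> p), 0   [~->-rule on 5]
7. ~[]<>~r, 0   [~->-rule on 5]
8. <>(r -> p) -> <>~r, 0   [[]-rule on 4 via 0R0]
9. <>(r -> p), 0   [[]-rule on 6 via 0R0]
10. <>~r, 0   [->-rule on 8 (branches; this branch)]
11. q -> r, 1   [<>-rule on 3: fresh world 1, 0R1]
12. <>(r -> p) -> <>~r, 1   [[]-rule on 4 via 0R1]
13. <>(r -> p), 1   [[]-rule on 6 via 0R1]
14. ~q, 1   [->-rule on 11 (branches; this branch)]
15. <>~r, 1   [->-rule on 12 (branches; this branch)]
16. ~<>~r, 2   [~[]-rule on 7: fresh world 2, 0R2]
17. <>(r -> p) -> <>~r, 2   [[]-rule on 4 via 0R2]
18. <>(r -> p), 2   [[]-rule on 6 via 0R2]
19. r, 0   [~<>-rule on 16 via 2R0]
20. r, 1   [~<>-rule on 16 via 2R1]
21. r, 2   [~<>-rule on 16 via 2R2]
22. <>~r, 2   [->-rule on 17 (branches; this branch)]
23. r -> p, 3   [<>-rule on 9: fresh world 3, 0R3]
24. <>(r -> p) -> <>~r, 3   [[]-rule on 4 via 0R3]
25. <>(r -> p), 3   [[]-rule on 6 via 0R3]
26. r, 3   [~<>-rule on 16 via 2R3]
27. p, 3   [->-rule on 23 (branches; this branch)]
28. <>~r, 3   [->-rule on 24 (branches; this branch)]
29. ~r, 4   [<>-rule on 10: fresh world 4, 0R4]
30. <>(r -> p) -> <>~r, 4   [[]-rule on 4 via 0R4]
31. <>(r -> p), 4   [[]-rule on 6 via 0R4]
32. r, 4   [~<>-rule on 16 via 2R4]
Accessibility: 0R0, 0R1, 0R2, 0R3, 0R4, 1R0, 1R1, 1R2, 1R3, 1R4, 2R0, 2R1, 2R2, 2R3, 2R4, 3R0, 3R1, 3R2, 3R3, 3R4, 4R0, 4R1, 4R2, 4R3, 4R4
Branch closes: r and ~r both at 4.
Every branch closes; the branch above is one of them.

Unsatisfiable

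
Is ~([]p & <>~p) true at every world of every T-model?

Tableau for the negation []p & <>~p:
1. []p & <>~p, u
2. []p, u   [&-rule on 1]
3. <>~p, u   [&-rule on 1]
4. p, u   [[]-rule on 2 via uRu]
5. ~p, v   [<>-rule on 3: fresh world v, uRv]
6. p, v   [[]-rule on 2 via uRv]
Accessibility: uRu, uRv, vRv
Branch closes: p and ~p both at v.
Every branch of the negation's tableau closes; the branch above is one of them.

Yes, valid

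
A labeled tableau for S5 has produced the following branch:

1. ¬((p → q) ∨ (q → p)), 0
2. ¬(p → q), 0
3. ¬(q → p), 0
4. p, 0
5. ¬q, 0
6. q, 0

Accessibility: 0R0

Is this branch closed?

Closed

Both q and ¬q appear at 0.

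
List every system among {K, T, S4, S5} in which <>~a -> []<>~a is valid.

S5

S5-tableau for the negation ~(<>~a -> []<>~a):
1. ~(<>~a -> []<>~a), u
2. <>~a, u
3. ~[]<>~a, u
4. ~a, v
5. ~<>~a, w
6. a, u
7. a, v
Accessibility: uRu, uRv, uRw, vRu, vRv, vRw, wRu, wRv, wRw
Branch closes: a and ~a both at v.
Every branch closes (one shown): valid in S5.
S4-tableau for the negation ~(<>~a -> []<>~a):
1. ~(<>~a -> []<>~a), u
2. <>~a, u
3. ~[]<>~a, u
4. ~a, v
5. ~<>~a, w
6. a, w
Accessibility: uRu, uRv, uRw, vRv, wRw
Complete open branch: countermodel on an S4-frame, so not valid in S4, nor in K, T (the same frame is also a K-frame and a T-frame).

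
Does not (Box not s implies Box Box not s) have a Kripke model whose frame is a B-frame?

1. not (Box not s implies Box Box not s), u
2. Box not s, u
3. not Box Box not s, u
4. not s, u
5. not Box not s, v
6. not s, v
7. s, w
Accessibility: uRu, uRv, vRu, vRv, vRw, wRv, wRw

Yes, satisfiable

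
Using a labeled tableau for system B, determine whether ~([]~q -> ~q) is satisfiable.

Unsatisfiable (every branch closes)

1. ~([]~q -> ~q), 0
2. []~q, 0
3. q, 0
4. ~q, 0
Accessibility: 0R0
Branch closes: q and ~q both at 0.
Every branch closes; the branch above is one of them.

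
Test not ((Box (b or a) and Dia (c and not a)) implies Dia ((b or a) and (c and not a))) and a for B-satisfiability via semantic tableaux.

Unsatisfiable (every branch closes)

1. not ((Box (b or a) and Dia (c and not a)) implies Dia ((b or a) and (c and not a))) and a, w0
2. not ((Box (b or a) and Dia (c and not a)) implies Dia ((b or a) and (c and not a))), w0
3. a, w0
4. Box (b or a) and Dia (c and not a), w0
5. not Dia ((b or a) and (c and not a)), w0
6. Box (b or a), w0
7. Dia (c and not a), w0
8. not ((b or a) and (c and not a)), w0
9. b or a, w0
10. not (c and not a), w0
11. c and not a, w1
12. c, w1
13. not a, w1
14. not ((b or a) and (c and not a)), w1
15. b or a, w1
16. not (c and not a), w1
17. b, w1
18. a, w1
Accessibility: w0Rw0, w0Rw1, w1Rw0, w1Rw1
Branch closes: a and not a both at w1.
Every branch closes; the branch above is one of them.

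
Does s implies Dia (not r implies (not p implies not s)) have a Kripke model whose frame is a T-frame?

1. s implies Dia (not r implies (not p implies not s)), 0
2. Dia (not r implies (not p implies not s)), 0
3. not r implies (not p implies not s), 1
4. not p implies not s, 1
5. not s, 1
Accessibility: 0R0, 0R1, 1R1

Yes, satisfiable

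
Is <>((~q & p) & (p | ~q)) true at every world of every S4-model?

Tableau for the negation ~<>((~q & p) & (p | ~q)):
1. ~<>((~q & p) & (p | ~q)), w0
2. ~((~q & p) & (p | ~q)), w0
3. ~(p | ~q), w0
4. ~p, w0
5. q, w0
Accessibility: w0Rw0
The negation has an open branch (countermodel exists).

Invalid (countermodel exists)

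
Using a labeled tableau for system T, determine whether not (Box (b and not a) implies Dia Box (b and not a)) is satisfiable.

Unsatisfiable

1. not (Box (b and not a) implies Dia Box (b and not a)), 0
2. Box (b and not a), 0   [neg-implies-rule on 1]
3. not Dia Box (b and not a), 0   [neg-implies-rule on 1]
4. b and not a, 0   [Box-rule on 2 via 0R0]
5. b, 0   [and-rule on 4]
6. not a, 0   [and-rule on 4]
7. not Box (b and not a), 0   [neg-Dia-rule on 3 via 0R0]
8. not (b and not a), 1   [neg-Box-rule on 7: fresh world 1, 0R1]
9. b and not a, 1   [Box-rule on 2 via 0R1]
10. b, 1   [and-rule on 9]
11. not a, 1   [and-rule on 9]
12. not Box (b and not a), 1   [neg-Dia-rule on 3 via 0R1]
13. a, 1   [neg-and-rule on 8 (branches; this branch)]
Accessibility: 0R0, 0R1, 1R1
Branch closes: a and not a both at 1.
(One branch shown.) All branches close.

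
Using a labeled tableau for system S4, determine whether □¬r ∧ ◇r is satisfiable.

1. □¬r ∧ ◇r, w0
2. □¬r, w0
3. ◇r, w0
4. ¬r, w0
5. r, w1
6. ¬r, w1
Accessibility: w0Rw0, w0Rw1, w1Rw1
Branch closes: r and ¬r both at w1.
(One branch shown.) All branches close.

Unsatisfiable (every branch closes)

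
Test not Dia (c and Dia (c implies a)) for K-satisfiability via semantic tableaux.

Satisfiable

1. not Dia (c and Dia (c implies a)), u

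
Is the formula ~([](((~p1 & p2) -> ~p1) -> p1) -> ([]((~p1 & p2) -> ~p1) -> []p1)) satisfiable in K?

Unsatisfiable (every branch closes)

1. ~([](((~p1 & p2) -> ~p1) -> p1) -> ([]((~p1 & p2) -> ~p1) -> []p1)), u
2. [](((~p1 & p2) -> ~p1) -> p1), u   [~->-rule on 1]
3. ~([]((~p1 & p2) -> ~p1) -> []p1), u   [~->-rule on 1]
4. []((~p1 & p2) -> ~p1), u   [~->-rule on 3]
5. ~[]p1, u   [~->-rule on 3]
6. ~p1, v   [~[]-rule on 5: fresh world v, uRv]
7. ((~p1 & p2) -> ~p1) -> p1, v   [[]-rule on 2 via uRv]
8. (~p1 & p2) -> ~p1, v   [[]-rule on 4 via uRv]
9. ~((~p1 & p2) -> ~p1), v   [->-rule on 7 (branches; this branch)]
10. ~p1 & p2, v   [~->-rule on 9]
11. p1, v   [~->-rule on 9]
Accessibility: uRv
Branch closes: p1 and ~p1 both at v.
(One branch shown.) All branches close.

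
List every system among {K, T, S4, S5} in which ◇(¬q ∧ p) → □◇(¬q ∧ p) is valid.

S5

S5-tableau for the negation ¬(◇(¬q ∧ p) → □◇(¬q ∧ p)):
1. ¬(◇(¬q ∧ p) → □◇(¬q ∧ p)), 0
2. ◇(¬q ∧ p), 0
3. ¬□◇(¬q ∧ p), 0
4. ¬q ∧ p, 1
5. ¬q, 1
6. p, 1
7. ¬◇(¬q ∧ p), 2
8. ¬(¬q ∧ p), 0
9. ¬(¬q ∧ p), 1
10. ¬(¬q ∧ p), 2
11. ¬p, 0
12. ¬p, 1
Accessibility: 0R0, 0R1, 0R2, 1R0, 1R1, 1R2, 2R0, 2R1, 2R2
Branch closes: p and ¬p both at 1.
Every branch closes (one shown): valid in S5.
S4-tableau for the negation ¬(◇(¬q ∧ p) → □◇(¬q ∧ p)):
1. ¬(◇(¬q ∧ p) → □◇(¬q ∧ p)), 0
2. ◇(¬q ∧ p), 0
3. ¬□◇(¬q ∧ p), 0
4. ¬q ∧ p, 1
5. ¬q, 1
6. p, 1
7. ¬◇(¬q ∧ p), 2
8. ¬(¬q ∧ p), 2
9. ¬p, 2
Accessibility: 0R0, 0R1, 0R2, 1R1, 2R2
Complete open branch: countermodel on an S4-frame, so not valid in S4, nor in K, T (the same frame is also a K-frame and a T-frame).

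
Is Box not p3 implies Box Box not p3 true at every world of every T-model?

No, not valid

Tableau for the negation not (Box not p3 implies Box Box not p3):
1. not (Box not p3 implies Box Box not p3), u
2. Box not p3, u
3. not Box Box not p3, u
4. not p3, u
5. not Box not p3, v
6. not p3, v
7. p3, w
Accessibility: uRu, uRv, vRv, vRw, wRw
The negation has an open branch (countermodel exists).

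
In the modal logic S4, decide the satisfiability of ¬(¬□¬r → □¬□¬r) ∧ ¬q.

1. ¬(¬□¬r → □¬□¬r) ∧ ¬q, u
2. ¬(¬□¬r → □¬□¬r), u
3. ¬q, u
4. ¬□¬r, u
5. ¬□¬□¬r, u
6. r, v
7. □¬r, w
8. ¬r, w
Accessibility: uRu, uRv, uRw, vRv, wRw

Yes, satisfiable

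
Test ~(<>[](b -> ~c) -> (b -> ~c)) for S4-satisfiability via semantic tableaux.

1. ~(<>[](b -> ~c) -> (b -> ~c)), u
2. <>[](b -> ~c), u
3. ~(b -> ~c), u
4. b, u
5. c, u
6. [](b -> ~c), v
7. b -> ~c, v
8. ~c, v
Accessibility: uRu, uRv, vRv

Satisfiable (open branch found)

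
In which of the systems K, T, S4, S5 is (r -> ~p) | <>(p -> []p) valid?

T-tableau for the negation ~((r -> ~p) | <>(p -> []p)):
1. ~((r -> ~p) | <>(p -> []p)), u
2. ~(r -> ~p), u   [~|-rule on 1]
3. ~<>(p -> []p), u   [~|-rule on 1]
4. r, u   [~->-rule on 2]
5. p, u   [~->-rule on 2]
6. ~(p -> []p), u   [~<>-rule on 3 via uRu]
7. ~[]p, u   [~->-rule on 6]
8. ~p, v   [~[]-rule on 7: fresh world v, uRv]
9. ~(p -> []p), v   [~<>-rule on 3 via uRv]
10. p, v   [~->-rule on 9]
11. ~[]p, v   [~->-rule on 9]
Accessibility: uRu, uRv, vRv
Branch closes: p and ~p both at v.
Every branch closes (one shown): valid in T, hence also in S4, S5 (every theorem of T is a theorem of S4 and S5).
K-tableau for the negation ~((r -> ~p) | <>(p -> []p)):
1. ~((r -> ~p) | <>(p -> []p)), u
2. ~(r -> ~p), u   [~|-rule on 1]
3. ~<>(p -> []p), u   [~|-rule on 1]
4. r, u   [~->-rule on 2]
5. p, u   [~->-rule on 2]
Complete open branch: countermodel on a K-frame, so not valid in K.

T, S4, S5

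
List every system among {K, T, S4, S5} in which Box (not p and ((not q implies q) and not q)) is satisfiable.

K-tableau for the formula:
1. Box (not p and ((not q implies q) and not q)), w0
Complete open branch: satisfiable in K.
T-tableau for the formula:
1. Box (not p and ((not q implies q) and not q)), w0
2. not p and ((not q implies q) and not q), w0
3. not p, w0
4. (not q implies q) and not q, w0
5. not q implies q, w0
6. not q, w0
7. q, w0
Accessibility: w0Rw0
Branch closes: q and not q both at w0.
Every branch closes (one shown): unsatisfiable in T, hence also in S4, S5 (every S4/S5-frame is a T-frame).

K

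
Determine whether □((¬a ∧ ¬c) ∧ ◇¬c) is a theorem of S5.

Invalid (countermodel exists)

Tableau for the negation ¬□((¬a ∧ ¬c) ∧ ◇¬c):
1. ¬□((¬a ∧ ¬c) ∧ ◇¬c), 0
2. ¬((¬a ∧ ¬c) ∧ ◇¬c), 1   [¬□-rule on 1: fresh world 1, 0R1]
3. ¬◇¬c, 1   [¬∧-rule on 2 (branches; this branch)]
4. c, 0   [¬◇-rule on 3 via 1R0]
5. c, 1   [¬◇-rule on 3 via 1R1]
Accessibility: 0R0, 0R1, 1R0, 1R1
The negation has an open branch (countermodel exists).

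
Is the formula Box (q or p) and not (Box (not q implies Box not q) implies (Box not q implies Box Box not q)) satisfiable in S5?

1. Box (q or p) and not (Box (not q implies Box not q) implies (Box not q implies Box Box not q)), 0
2. Box (q or p), 0
3. not (Box (not q implies Box not q) implies (Box not q implies Box Box not q)), 0
4. Box (not q implies Box not q), 0
5. not (Box not q implies Box Box not q), 0
6. Box not q, 0
7. not Box Box not q, 0
8. q or p, 0
9. not q implies Box not q, 0
10. not q, 0
11. p, 0
12. not Box not q, 1
13. q or p, 1
14. not q implies Box not q, 1
15. not q, 1
16. p, 1
17. Box not q, 1
18. q, 2
19. q or p, 2
20. not q implies Box not q, 2
21. not q, 2
Accessibility: 0R0, 0R1, 0R2, 1R0, 1R1, 1R2, 2R0, 2R1, 2R2
Branch closes: q and not q both at 2.
All branches of the tableau close; one closing branch shown above.

Unsatisfiable (every branch closes)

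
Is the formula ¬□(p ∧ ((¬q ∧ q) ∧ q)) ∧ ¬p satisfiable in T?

1. ¬□(p ∧ ((¬q ∧ q) ∧ q)) ∧ ¬p, w0
2. ¬□(p ∧ ((¬q ∧ q) ∧ q)), w0
3. ¬p, w0
4. ¬(p ∧ ((¬q ∧ q) ∧ q)), w1
5. ¬((¬q ∧ q) ∧ q), w1
6. ¬q, w1
Accessibility: w0Rw0, w0Rw1, w1Rw1

Satisfiable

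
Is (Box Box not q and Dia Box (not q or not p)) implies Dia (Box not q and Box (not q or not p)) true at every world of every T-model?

Valid

Tableau for the negation not ((Box Box not q and Dia Box (not q or not p)) implies Dia (Box not q and Box (not q or not p))):
1. not ((Box Box not q and Dia Box (not q or not p)) implies Dia (Box not q and Box (not q or not p))), 0
2. Box Box not q and Dia Box (not q or not p), 0
3. not Dia (Box not q and Box (not q or not p)), 0
4. Box Box not q, 0
5. Dia Box (not q or not p), 0
6. not (Box not q and Box (not q or not p)), 0
7. Box not q, 0
8. not q, 0
9. not Box (not q or not p), 0
10. Box (not q or not p), 1
11. not (Box not q and Box (not q or not p)), 1
12. Box not q, 1
13. not q, 1
14. not q or not p, 1
15. not Box (not q or not p), 1
16. not p, 1
17. not (not q or not p), 2
18. q, 2
19. p, 2
20. not (Box not q and Box (not q or not p)), 2
21. Box not q, 2
22. not q, 2
Accessibility: 0R0, 0R1, 0R2, 1R1, 2R2
Branch closes: q and not q both at 2.
All branches of the negation close; one closing branch shown above.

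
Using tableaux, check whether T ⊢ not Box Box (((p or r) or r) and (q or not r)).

Tableau for the negation Box Box (((p or r) or r) and (q or not r)):
1. Box Box (((p or r) or r) and (q or not r)), w0
2. Box (((p or r) or r) and (q or not r)), w0
3. ((p or r) or r) and (q or not r), w0
4. (p or r) or r, w0
5. q or not r, w0
6. r, w0
7. q, w0
Accessibility: w0Rw0
The negation has an open branch (countermodel exists).

Invalid (countermodel exists)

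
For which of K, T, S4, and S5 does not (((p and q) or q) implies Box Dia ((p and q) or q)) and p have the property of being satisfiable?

S4-tableau for the formula:
1. not (((p and q) or q) implies Box Dia ((p and q) or q)) and p, w0
2. not (((p and q) or q) implies Box Dia ((p and q) or q)), w0
3. p, w0
4. (p and q) or q, w0
5. not Box Dia ((p and q) or q), w0
6. q, w0
7. not Dia ((p and q) or q), w1
8. not ((p and q) or q), w1
9. not (p and q), w1
10. not q, w1
Accessibility: w0Rw0, w0Rw1, w1Rw1
Complete open branch: satisfiable in S4, hence also in K, T (this S4-model is also a K-model and a T-model).
S5-tableau for the formula:
1. not (((p and q) or q) implies Box Dia ((p and q) or q)) and p, w0
2. not (((p and q) or q) implies Box Dia ((p and q) or q)), w0
3. p, w0
4. (p and q) or q, w0
5. not Box Dia ((p and q) or q), w0
6. p and q, w0
7. q, w0
8. not Dia ((p and q) or q), w1
9. not ((p and q) or q), w0
10. not (p and q), w0
11. not q, w0
Accessibility: w0Rw0, w0Rw1, w1Rw0, w1Rw1
Branch closes: q and not q both at w0.
Every branch closes (one shown): unsatisfiable in S5.

K, T, S4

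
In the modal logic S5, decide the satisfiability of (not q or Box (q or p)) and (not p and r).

Yes, satisfiable

1. (not q or Box (q or p)) and (not p and r), u
2. not q or Box (q or p), u
3. not p and r, u
4. not p, u
5. r, u
6. Box (q or p), u
7. q or p, u
8. q, u
Accessibility: uRu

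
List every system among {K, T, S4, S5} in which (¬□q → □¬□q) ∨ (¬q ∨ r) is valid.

S5

S5-tableau for the negation ¬((¬□q → □¬□q) ∨ (¬q ∨ r)):
1. ¬((¬□q → □¬□q) ∨ (¬q ∨ r)), u
2. ¬(¬□q → □¬□q), u
3. ¬(¬q ∨ r), u
4. ¬□q, u
5. ¬□¬□q, u
6. q, u
7. ¬r, u
8. ¬q, v
9. □q, w
10. q, v
Accessibility: uRu, uRv, uRw, vRu, vRv, vRw, wRu, wRv, wRw
Branch closes: q and ¬q both at v.
Every branch closes (one shown): valid in S5.
S4-tableau for the negation ¬((¬□q → □¬□q) ∨ (¬q ∨ r)):
1. ¬((¬□q → □¬□q) ∨ (¬q ∨ r)), u
2. ¬(¬□q → □¬□q), u
3. ¬(¬q ∨ r), u
4. ¬□q, u
5. ¬□¬□q, u
6. q, u
7. ¬r, u
8. ¬q, v
9. □q, w
10. q, w
Accessibility: uRu, uRv, uRw, vRv, wRw
Complete open branch: countermodel on an S4-frame, so not valid in S4, nor in K, T (the same frame is also a K-frame and a T-frame).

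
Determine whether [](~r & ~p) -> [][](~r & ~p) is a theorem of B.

No, not valid

Tableau for the negation ~([](~r & ~p) -> [][](~r & ~p)):
1. ~([](~r & ~p) -> [][](~r & ~p)), w0
2. [](~r & ~p), w0
3. ~[][](~r & ~p), w0
4. ~r & ~p, w0
5. ~r, w0
6. ~p, w0
7. ~[](~r & ~p), w1
8. ~r & ~p, w1
9. ~r, w1
10. ~p, w1
11. ~(~r & ~p), w2
12. p, w2
Accessibility: w0Rw0, w0Rw1, w1Rw0, w1Rw1, w1Rw2, w2Rw1, w2Rw2
The negation has an open branch (countermodel exists).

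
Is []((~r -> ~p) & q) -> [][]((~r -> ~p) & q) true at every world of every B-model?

Tableau for the negation ~([]((~r -> ~p) & q) -> [][]((~r -> ~p) & q)):
1. ~([]((~r -> ~p) & q) -> [][]((~r -> ~p) & q)), u
2. []((~r -> ~p) & q), u
3. ~[][]((~r -> ~p) & q), u
4. (~r -> ~p) & q, u
5. ~r -> ~p, u
6. q, u
7. ~p, u
8. ~[]((~r -> ~p) & q), v
9. (~r -> ~p) & q, v
10. ~r -> ~p, v
11. q, v
12. ~p, v
13. ~((~r -> ~p) & q), w
14. ~q, w
Accessibility: uRu, uRv, vRu, vRv, vRw, wRv, wRw
The negation has an open branch (countermodel exists).

Invalid (countermodel exists)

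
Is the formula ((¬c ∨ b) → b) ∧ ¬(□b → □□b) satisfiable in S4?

Unsatisfiable (every branch closes)

1. ((¬c ∨ b) → b) ∧ ¬(□b → □□b), 0
2. (¬c ∨ b) → b, 0
3. ¬(□b → □□b), 0
4. □b, 0
5. ¬□□b, 0
6. b, 0
7. ¬□b, 1
8. b, 1
9. ¬b, 2
10. b, 2
Accessibility: 0R0, 0R1, 0R2, 1R1, 1R2, 2R2
Branch closes: b and ¬b both at 2.
(One branch shown.) All branches close.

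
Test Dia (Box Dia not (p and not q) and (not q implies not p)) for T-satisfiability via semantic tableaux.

1. Dia (Box Dia not (p and not q) and (not q implies not p)), u
2. Box Dia not (p and not q) and (not q implies not p), v
3. Box Dia not (p and not q), v
4. not q implies not p, v
5. Dia not (p and not q), v
6. not p, v
7. not (p and not q), w
8. Dia not (p and not q), w
9. q, w
10. not (p and not q), x
11. q, x
Accessibility: uRu, uRv, vRv, vRw, wRw, wRx, xRx

Satisfiable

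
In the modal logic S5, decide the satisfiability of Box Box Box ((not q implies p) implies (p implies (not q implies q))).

Yes, satisfiable

1. Box Box Box ((not q implies p) implies (p implies (not q implies q))), u
2. Box Box ((not q implies p) implies (p implies (not q implies q))), u
3. Box ((not q implies p) implies (p implies (not q implies q))), u
4. (not q implies p) implies (p implies (not q implies q)), u
5. p implies (not q implies q), u
6. not q implies q, u
7. q, u
Accessibility: uRu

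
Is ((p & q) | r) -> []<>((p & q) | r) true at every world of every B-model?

Valid in B

Tableau for the negation ~(((p & q) | r) -> []<>((p & q) | r)):
1. ~(((p & q) | r) -> []<>((p & q) | r)), u
2. (p & q) | r, u   [~->-rule on 1]
3. ~[]<>((p & q) | r), u   [~->-rule on 1]
4. p & q, u   [|-rule on 2 (branches; this branch)]
5. p, u   [&-rule on 4]
6. q, u   [&-rule on 4]
7. ~<>((p & q) | r), v   [~[]-rule on 3: fresh world v, uRv]
8. ~((p & q) | r), u   [~<>-rule on 7 via vRu]
9. ~(p & q), u   [~|-rule on 8]
10. ~r, u   [~|-rule on 8]
11. ~((p & q) | r), v   [~<>-rule on 7 via vRv]
12. ~(p & q), v   [~|-rule on 11]
13. ~r, v   [~|-rule on 11]
14. ~q, u   [~&-rule on 9 (branches; this branch)]
Accessibility: uRu, uRv, vRu, vRv
Branch closes: q and ~q both at u.
Every branch of the negation's tableau closes; the branch above is one of them.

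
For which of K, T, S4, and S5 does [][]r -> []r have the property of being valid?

T, S4, S5

K-tableau for the negation ~([][]r -> []r):
1. ~([][]r -> []r), u
2. [][]r, u
3. ~[]r, u
4. ~r, v
5. []r, v
Accessibility: uRv
Complete open branch: countermodel on a K-frame, so not valid in K.
T-tableau for the negation ~([][]r -> []r):
1. ~([][]r -> []r), u
2. [][]r, u
3. ~[]r, u
4. []r, u
5. r, u
6. ~r, v
7. []r, v
8. r, v
Accessibility: uRu, uRv, vRv
Branch closes: r and ~r both at v.
Every branch closes (one shown): valid in T, hence also in S4, S5 (every theorem of T is a theorem of S4 and S5).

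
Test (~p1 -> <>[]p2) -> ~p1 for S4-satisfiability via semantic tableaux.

1. (~p1 -> <>[]p2) -> ~p1, w0
2. ~p1, w0   [->-rule on 1 (branches; this branch)]
Accessibility: w0Rw0

Satisfiable (open branch found)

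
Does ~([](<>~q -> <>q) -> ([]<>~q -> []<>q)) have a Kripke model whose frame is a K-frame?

No, unsatisfiable

1. ~([](<>~q -> <>q) -> ([]<>~q -> []<>q)), u
2. [](<>~q -> <>q), u
3. ~([]<>~q -> []<>q), u
4. []<>~q, u
5. ~[]<>q, u
6. ~<>q, v
7. <>~q -> <>q, v
8. <>~q, v
9. <>q, v
10. ~q, w
11. q, x
12. ~q, x
Accessibility: uRv, vRw, vRx
Branch closes: q and ~q both at x.
(One branch shown.) All branches close.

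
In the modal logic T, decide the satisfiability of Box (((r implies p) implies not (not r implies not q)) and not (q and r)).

1. Box (((r implies p) implies not (not r implies not q)) and not (q and r)), 0
2. ((r implies p) implies not (not r implies not q)) and not (q and r), 0
3. (r implies p) implies not (not r implies not q), 0
4. not (q and r), 0
5. not (not r implies not q), 0
6. not r, 0
7. q, 0
Accessibility: 0R0

Satisfiable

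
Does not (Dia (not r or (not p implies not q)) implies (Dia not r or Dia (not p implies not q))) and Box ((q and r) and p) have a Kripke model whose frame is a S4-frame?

1. not (Dia (not r or (not p implies not q)) implies (Dia not r or Dia (not p implies not q))) and Box ((q and r) and p), w0
2. not (Dia (not r or (not p implies not q)) implies (Dia not r or Dia (not p implies not q))), w0
3. Box ((q and r) and p), w0
4. Dia (not r or (not p implies not q)), w0
5. not (Dia not r or Dia (not p implies not q)), w0
6. not Dia not r, w0
7. not Dia (not p implies not q), w0
8. (q and r) and p, w0
9. q and r, w0
10. p, w0
11. q, w0
12. r, w0
13. not (not p implies not q), w0
14. not p, w0
Accessibility: w0Rw0
Branch closes: p and not p both at w0.
(One branch shown.) All branches close.

Unsatisfiable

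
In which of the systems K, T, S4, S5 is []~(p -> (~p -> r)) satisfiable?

K

K-tableau for the formula:
1. []~(p -> (~p -> r)), 0
Complete open branch: satisfiable in K.
T-tableau for the formula:
1. []~(p -> (~p -> r)), 0
2. ~(p -> (~p -> r)), 0
3. p, 0
4. ~(~p -> r), 0
5. ~p, 0
6. ~r, 0
Accessibility: 0R0
Branch closes: p and ~p both at 0.
Every branch closes (one shown): unsatisfiable in T, hence also in S4, S5 (every S4/S5-frame is a T-frame).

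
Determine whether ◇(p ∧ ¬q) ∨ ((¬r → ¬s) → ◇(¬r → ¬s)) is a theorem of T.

Tableau for the negation ¬(◇(p ∧ ¬q) ∨ ((¬r → ¬s) → ◇(¬r → ¬s))):
1. ¬(◇(p ∧ ¬q) ∨ ((¬r → ¬s) → ◇(¬r → ¬s))), w0
2. ¬◇(p ∧ ¬q), w0   [¬∨-rule on 1]
3. ¬((¬r → ¬s) → ◇(¬r → ¬s)), w0   [¬∨-rule on 1]
4. ¬r → ¬s, w0   [¬→-rule on 3]
5. ¬◇(¬r → ¬s), w0   [¬→-rule on 3]
6. ¬(p ∧ ¬q), w0   [¬◇-rule on 2 via w0Rw0]
7. ¬(¬r → ¬s), w0   [¬◇-rule on 5 via w0Rw0]
8. ¬r, w0   [¬→-rule on 7]
9. s, w0   [¬→-rule on 7]
10. ¬s, w0   [→-rule on 4 (branches; this branch)]
Accessibility: w0Rw0
Branch closes: s and ¬s both at w0.
Every branch of the negation's tableau closes; the branch above is one of them.

Valid in T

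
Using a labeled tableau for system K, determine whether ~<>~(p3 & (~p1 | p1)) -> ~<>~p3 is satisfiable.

Satisfiable

1. ~<>~(p3 & (~p1 | p1)) -> ~<>~p3, w0
2. ~<>~p3, w0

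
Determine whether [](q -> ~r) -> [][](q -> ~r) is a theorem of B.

Tableau for the negation ~([](q -> ~r) -> [][](q -> ~r)):
1. ~([](q -> ~r) -> [][](q -> ~r)), u
2. [](q -> ~r), u
3. ~[][](q -> ~r), u
4. q -> ~r, u
5. ~r, u
6. ~[](q -> ~r), v
7. q -> ~r, v
8. ~r, v
9. ~(q -> ~r), w
10. q, w
11. r, w
Accessibility: uRu, uRv, vRu, vRv, vRw, wRv, wRw
The negation has an open branch (countermodel exists).

Not valid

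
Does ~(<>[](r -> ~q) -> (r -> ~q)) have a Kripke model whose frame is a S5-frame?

Unsatisfiable

1. ~(<>[](r -> ~q) -> (r -> ~q)), u
2. <>[](r -> ~q), u
3. ~(r -> ~q), u
4. r, u
5. q, u
6. [](r -> ~q), v
7. r -> ~q, u
8. r -> ~q, v
9. ~q, u
Accessibility: uRu, uRv, vRu, vRv
Branch closes: q and ~q both at u.
All branches of the tableau close; one closing branch shown above.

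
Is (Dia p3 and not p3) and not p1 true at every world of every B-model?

No, not valid

Tableau for the negation not ((Dia p3 and not p3) and not p1):
1. not ((Dia p3 and not p3) and not p1), 0
2. p1, 0
Accessibility: 0R0
The negation has an open branch (countermodel exists).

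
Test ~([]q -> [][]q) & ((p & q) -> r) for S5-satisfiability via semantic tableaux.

1. ~([]q -> [][]q) & ((p & q) -> r), u
2. ~([]q -> [][]q), u
3. (p & q) -> r, u
4. []q, u
5. ~[][]q, u
6. q, u
7. ~(p & q), u
8. ~p, u
9. ~[]q, v
10. q, v
11. ~q, w
12. q, w
Accessibility: uRu, uRv, uRw, vRu, vRv, vRw, wRu, wRv, wRw
Branch closes: q and ~q both at w.
(One branch shown.) All branches close.

No, unsatisfiable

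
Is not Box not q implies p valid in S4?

Tableau for the negation not (not Box not q implies p):
1. not (not Box not q implies p), w0
2. not Box not q, w0
3. not p, w0
4. q, w1
Accessibility: w0Rw0, w0Rw1, w1Rw1
The negation has an open branch (countermodel exists).

Invalid (countermodel exists)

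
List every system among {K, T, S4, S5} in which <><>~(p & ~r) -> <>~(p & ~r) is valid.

S4, S5

T-tableau for the negation ~(<><>~(p & ~r) -> <>~(p & ~r)):
1. ~(<><>~(p & ~r) -> <>~(p & ~r)), u
2. <><>~(p & ~r), u   [~->-rule on 1]
3. ~<>~(p & ~r), u   [~->-rule on 1]
4. p & ~r, u   [~<>-rule on 3 via uRu]
5. p, u   [&-rule on 4]
6. ~r, u   [&-rule on 4]
7. <>~(p & ~r), v   [<>-rule on 2: fresh world v, uRv]
8. p & ~r, v   [~<>-rule on 3 via uRv]
9. p, v   [&-rule on 8]
10. ~r, v   [&-rule on 8]
11. ~(p & ~r), w   [<>-rule on 7: fresh world w, vRw]
12. r, w   [~&-rule on 11 (branches; this branch)]
Accessibility: uRu, uRv, vRv, vRw, wRw
Complete open branch: countermodel on a T-frame, so not valid in T, nor in K (the same frame is also a K-frame).
S4-tableau for the negation ~(<><>~(p & ~r) -> <>~(p & ~r)):
1. ~(<><>~(p & ~r) -> <>~(p & ~r)), u
2. <><>~(p & ~r), u   [~->-rule on 1]
3. ~<>~(p & ~r), u   [~->-rule on 1]
4. p & ~r, u   [~<>-rule on 3 via uRu]
5. p, u   [&-rule on 4]
6. ~r, u   [&-rule on 4]
7. <>~(p & ~r), v   [<>-rule on 2: fresh world v, uRv]
8. p & ~r, v   [~<>-rule on 3 via uRv]
9. p, v   [&-rule on 8]
10. ~r, v   [&-rule on 8]
11. ~(p & ~r), w   [<>-rule on 7: fresh world w, vRw]
12. p & ~r, w   [~<>-rule on 3 via uRw]
13. p, w   [&-rule on 12]
14. ~r, w   [&-rule on 12]
15. r, w   [~&-rule on 11 (branches; this branch)]
Accessibility: uRu, uRv, uRw, vRv, vRw, wRw
Branch closes: r and ~r both at w.
Every branch closes (one shown): valid in S4, hence also in S5 (every theorem of S4 is a theorem of S5).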